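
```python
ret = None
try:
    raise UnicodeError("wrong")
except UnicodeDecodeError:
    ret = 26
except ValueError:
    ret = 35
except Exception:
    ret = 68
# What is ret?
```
35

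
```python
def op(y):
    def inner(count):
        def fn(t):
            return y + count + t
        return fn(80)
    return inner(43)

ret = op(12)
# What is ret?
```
135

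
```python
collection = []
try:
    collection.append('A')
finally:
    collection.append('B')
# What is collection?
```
['A', 'B']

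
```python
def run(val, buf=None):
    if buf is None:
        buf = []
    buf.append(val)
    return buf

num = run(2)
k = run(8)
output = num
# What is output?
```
[2]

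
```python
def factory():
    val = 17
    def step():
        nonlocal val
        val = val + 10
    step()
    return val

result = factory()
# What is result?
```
27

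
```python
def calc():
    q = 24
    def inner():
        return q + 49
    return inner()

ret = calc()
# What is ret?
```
73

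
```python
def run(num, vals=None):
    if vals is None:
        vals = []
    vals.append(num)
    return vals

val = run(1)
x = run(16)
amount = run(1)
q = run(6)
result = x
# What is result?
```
[16]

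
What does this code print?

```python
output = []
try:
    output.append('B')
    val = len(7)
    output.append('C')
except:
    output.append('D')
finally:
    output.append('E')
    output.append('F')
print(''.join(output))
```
BDEF

Code before exception runs, then except, then all of finally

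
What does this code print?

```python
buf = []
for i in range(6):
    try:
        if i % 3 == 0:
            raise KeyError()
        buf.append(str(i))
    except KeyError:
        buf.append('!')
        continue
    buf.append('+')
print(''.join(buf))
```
!1+2+!4+5+

continue in except skips rest of loop body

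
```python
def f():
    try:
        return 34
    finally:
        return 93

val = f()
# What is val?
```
93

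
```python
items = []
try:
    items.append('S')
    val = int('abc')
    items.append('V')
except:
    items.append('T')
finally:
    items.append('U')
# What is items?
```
['S', 'T', 'U']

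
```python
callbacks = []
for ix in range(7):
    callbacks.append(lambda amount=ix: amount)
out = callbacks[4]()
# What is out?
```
4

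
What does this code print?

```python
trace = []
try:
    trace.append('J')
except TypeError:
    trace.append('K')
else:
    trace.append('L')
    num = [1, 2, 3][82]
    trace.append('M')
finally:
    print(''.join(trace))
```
JL

Try succeeds, else appends 'L', IndexError in else is uncaught, finally prints before exception propagates ('M' never appended)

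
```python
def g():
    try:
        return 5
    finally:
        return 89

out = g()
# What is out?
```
89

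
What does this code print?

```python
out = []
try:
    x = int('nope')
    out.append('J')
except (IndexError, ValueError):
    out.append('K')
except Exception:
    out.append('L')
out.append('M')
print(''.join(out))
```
KM

ValueError matches tuple containing it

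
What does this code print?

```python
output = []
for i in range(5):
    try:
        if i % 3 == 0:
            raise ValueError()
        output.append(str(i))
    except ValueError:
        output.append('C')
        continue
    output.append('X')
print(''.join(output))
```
C1X2XC4X

continue in except skips rest of loop body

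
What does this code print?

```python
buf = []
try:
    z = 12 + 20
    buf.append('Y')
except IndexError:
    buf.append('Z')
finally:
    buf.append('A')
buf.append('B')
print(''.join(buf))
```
YAB

finally runs after normal execution too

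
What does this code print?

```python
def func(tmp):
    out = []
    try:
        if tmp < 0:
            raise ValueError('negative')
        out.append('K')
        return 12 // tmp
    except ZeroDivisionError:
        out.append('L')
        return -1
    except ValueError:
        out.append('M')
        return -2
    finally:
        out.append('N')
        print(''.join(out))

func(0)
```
KLN

tmp=0 causes ZeroDivisionError, caught, finally prints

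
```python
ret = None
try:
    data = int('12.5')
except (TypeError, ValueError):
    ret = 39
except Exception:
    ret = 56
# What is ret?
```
39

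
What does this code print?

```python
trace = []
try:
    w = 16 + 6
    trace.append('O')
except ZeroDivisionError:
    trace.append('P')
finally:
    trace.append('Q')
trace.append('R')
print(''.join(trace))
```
OQR

finally runs after normal execution too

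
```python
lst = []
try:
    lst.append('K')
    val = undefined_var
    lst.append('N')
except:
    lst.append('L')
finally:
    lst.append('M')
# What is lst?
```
['K', 'L', 'M']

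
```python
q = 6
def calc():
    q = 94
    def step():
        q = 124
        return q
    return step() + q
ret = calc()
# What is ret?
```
218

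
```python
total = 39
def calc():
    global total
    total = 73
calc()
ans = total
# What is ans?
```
73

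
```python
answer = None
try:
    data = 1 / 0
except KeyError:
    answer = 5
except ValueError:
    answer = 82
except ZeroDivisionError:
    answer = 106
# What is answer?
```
106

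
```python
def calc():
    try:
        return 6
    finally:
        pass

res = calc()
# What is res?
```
6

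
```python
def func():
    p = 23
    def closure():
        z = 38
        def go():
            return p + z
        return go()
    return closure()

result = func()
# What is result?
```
61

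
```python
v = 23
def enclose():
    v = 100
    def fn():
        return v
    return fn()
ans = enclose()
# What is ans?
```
100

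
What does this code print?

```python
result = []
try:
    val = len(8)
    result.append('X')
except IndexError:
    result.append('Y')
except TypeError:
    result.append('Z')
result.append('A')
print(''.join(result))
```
ZA

TypeError is caught by its specific handler, not IndexError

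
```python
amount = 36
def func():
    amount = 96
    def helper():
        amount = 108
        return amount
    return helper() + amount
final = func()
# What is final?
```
204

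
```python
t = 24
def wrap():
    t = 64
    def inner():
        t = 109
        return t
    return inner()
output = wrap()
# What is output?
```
109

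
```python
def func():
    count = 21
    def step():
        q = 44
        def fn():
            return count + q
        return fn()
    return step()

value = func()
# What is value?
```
65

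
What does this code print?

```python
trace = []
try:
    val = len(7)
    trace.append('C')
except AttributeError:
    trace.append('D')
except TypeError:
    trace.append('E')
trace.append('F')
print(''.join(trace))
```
EF

TypeError is caught by its specific handler, not AttributeError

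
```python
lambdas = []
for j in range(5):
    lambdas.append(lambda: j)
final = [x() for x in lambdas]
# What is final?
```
[4, 4, 4, 4, 4]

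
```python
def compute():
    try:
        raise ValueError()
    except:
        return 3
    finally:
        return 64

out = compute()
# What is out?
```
64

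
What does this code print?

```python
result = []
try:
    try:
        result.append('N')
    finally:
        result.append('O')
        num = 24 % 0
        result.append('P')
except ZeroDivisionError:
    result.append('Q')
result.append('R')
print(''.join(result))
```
NOQR

Exception in inner finally caught by outer except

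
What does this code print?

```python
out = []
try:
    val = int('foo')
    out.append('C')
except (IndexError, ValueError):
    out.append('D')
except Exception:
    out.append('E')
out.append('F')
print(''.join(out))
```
DF

ValueError matches tuple containing it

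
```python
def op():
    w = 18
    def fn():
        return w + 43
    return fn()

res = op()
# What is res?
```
61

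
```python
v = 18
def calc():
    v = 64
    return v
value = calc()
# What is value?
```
64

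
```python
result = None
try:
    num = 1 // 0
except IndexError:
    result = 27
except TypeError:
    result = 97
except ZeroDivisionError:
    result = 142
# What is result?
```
142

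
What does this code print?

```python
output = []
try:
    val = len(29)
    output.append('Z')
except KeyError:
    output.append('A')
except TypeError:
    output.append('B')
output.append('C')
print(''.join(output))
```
BC

TypeError is caught by its specific handler, not KeyError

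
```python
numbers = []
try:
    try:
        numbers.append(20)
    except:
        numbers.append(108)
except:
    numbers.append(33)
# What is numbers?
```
[20]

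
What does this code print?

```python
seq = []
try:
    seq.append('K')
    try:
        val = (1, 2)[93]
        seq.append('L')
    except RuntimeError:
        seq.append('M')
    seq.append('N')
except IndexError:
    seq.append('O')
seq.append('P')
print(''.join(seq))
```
KOP

Inner handler doesn't match, propagates to outer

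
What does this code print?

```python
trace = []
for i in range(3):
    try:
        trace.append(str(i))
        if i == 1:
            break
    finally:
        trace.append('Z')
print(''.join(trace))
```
0Z1Z

finally runs even when breaking out of loop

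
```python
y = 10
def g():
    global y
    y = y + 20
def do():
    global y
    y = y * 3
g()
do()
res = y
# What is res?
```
90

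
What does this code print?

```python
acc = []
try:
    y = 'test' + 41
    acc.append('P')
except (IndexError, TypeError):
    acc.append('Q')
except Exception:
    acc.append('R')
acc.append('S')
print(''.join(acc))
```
QS

TypeError matches tuple containing it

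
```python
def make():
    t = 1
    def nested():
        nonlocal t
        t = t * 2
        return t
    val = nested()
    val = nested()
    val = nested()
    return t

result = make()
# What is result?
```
8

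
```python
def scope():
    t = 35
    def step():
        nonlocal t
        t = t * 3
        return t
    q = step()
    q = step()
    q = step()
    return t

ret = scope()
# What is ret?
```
945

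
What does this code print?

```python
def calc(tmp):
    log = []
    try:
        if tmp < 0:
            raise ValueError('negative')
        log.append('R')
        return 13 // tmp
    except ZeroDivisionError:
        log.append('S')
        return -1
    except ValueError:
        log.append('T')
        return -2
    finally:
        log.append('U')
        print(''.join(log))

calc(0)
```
RSU

tmp=0 causes ZeroDivisionError, caught, finally prints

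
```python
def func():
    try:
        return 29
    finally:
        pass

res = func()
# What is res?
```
29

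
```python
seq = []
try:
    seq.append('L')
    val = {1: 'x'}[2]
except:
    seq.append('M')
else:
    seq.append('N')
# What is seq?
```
['L', 'M']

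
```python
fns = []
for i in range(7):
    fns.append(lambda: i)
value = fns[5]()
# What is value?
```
6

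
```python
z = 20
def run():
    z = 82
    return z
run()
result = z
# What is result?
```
20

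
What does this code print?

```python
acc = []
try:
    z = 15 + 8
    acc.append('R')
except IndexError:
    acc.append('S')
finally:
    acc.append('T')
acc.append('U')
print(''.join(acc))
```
RTU

finally runs after normal execution too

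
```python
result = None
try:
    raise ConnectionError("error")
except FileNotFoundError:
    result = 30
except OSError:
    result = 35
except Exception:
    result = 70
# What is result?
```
35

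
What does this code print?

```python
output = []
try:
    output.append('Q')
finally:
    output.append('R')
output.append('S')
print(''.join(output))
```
QRS

try/finally without except, no exception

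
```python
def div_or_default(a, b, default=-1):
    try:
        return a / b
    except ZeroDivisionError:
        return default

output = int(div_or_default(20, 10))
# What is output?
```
2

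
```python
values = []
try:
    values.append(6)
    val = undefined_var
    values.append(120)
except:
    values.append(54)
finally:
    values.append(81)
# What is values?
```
[6, 54, 81]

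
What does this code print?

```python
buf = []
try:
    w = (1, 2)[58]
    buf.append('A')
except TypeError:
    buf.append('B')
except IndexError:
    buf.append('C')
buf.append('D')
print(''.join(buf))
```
CD

IndexError is caught by its specific handler, not TypeError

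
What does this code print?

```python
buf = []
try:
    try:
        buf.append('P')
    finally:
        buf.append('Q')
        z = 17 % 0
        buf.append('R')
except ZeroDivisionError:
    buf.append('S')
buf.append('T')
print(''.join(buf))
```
PQST

Exception in inner finally caught by outer except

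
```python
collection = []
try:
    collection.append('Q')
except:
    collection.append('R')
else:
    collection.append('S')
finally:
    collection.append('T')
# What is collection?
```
['Q', 'S', 'T']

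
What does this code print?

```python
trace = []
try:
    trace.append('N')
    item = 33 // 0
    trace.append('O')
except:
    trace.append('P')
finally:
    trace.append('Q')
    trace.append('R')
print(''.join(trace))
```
NPQR

Code before exception runs, then except, then all of finally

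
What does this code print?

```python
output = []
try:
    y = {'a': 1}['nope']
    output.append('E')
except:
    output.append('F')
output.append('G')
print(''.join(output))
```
FG

Exception raised in try, caught by bare except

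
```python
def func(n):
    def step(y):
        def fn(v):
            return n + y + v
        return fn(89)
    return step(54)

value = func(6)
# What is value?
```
149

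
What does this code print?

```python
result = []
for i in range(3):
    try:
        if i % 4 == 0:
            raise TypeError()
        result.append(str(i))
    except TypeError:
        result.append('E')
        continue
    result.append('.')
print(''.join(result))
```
E1.2.

continue in except skips rest of loop body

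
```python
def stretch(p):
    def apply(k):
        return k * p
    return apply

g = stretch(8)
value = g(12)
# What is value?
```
96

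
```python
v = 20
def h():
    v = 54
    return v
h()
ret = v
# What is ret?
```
20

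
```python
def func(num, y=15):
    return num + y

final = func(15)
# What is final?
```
30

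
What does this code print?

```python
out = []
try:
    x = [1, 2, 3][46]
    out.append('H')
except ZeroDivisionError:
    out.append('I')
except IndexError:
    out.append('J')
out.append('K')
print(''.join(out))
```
JK

IndexError is caught by its specific handler, not ZeroDivisionError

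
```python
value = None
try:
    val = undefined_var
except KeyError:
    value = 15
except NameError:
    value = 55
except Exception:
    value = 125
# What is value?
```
55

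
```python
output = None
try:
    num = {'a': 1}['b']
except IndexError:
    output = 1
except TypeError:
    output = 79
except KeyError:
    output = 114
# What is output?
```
114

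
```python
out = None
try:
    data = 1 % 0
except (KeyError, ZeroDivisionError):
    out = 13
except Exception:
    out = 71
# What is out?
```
13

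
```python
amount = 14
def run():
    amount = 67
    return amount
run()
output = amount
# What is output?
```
14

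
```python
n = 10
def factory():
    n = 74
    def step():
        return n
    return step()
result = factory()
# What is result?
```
74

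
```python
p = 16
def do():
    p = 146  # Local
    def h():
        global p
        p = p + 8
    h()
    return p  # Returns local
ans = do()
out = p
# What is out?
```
24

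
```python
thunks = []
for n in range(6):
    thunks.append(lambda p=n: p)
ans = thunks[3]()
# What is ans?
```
3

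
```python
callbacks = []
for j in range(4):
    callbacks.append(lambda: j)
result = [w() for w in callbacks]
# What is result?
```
[3, 3, 3, 3]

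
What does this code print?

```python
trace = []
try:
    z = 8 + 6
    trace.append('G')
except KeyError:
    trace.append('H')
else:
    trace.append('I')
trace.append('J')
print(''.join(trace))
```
GIJ

else block runs when no exception occurs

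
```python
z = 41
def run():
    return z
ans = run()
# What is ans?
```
41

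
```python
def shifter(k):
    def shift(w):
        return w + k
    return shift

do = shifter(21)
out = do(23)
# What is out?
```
44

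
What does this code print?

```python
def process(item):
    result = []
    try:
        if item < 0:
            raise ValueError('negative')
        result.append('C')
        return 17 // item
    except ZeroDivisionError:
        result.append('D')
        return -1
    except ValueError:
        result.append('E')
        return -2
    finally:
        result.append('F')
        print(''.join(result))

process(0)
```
CDF

item=0 causes ZeroDivisionError, caught, finally prints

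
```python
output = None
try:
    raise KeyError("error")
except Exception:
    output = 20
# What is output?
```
20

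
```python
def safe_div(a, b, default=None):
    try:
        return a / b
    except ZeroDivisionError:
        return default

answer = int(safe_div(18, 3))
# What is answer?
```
6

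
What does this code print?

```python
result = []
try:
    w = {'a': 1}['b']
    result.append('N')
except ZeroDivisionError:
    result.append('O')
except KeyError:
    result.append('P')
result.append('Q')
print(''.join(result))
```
PQ

KeyError is caught by its specific handler, not ZeroDivisionError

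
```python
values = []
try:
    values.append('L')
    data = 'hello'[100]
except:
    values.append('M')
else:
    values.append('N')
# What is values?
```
['L', 'M']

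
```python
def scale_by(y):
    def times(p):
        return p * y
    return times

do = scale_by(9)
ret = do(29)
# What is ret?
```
261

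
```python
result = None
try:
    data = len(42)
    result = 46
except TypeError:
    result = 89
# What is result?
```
89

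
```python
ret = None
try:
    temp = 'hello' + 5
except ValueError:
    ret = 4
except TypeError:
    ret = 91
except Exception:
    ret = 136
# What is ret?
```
91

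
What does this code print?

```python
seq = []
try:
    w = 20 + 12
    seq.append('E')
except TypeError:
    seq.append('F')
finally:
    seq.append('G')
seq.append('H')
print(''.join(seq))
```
EGH

finally runs after normal execution too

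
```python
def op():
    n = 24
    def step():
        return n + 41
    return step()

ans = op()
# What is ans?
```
65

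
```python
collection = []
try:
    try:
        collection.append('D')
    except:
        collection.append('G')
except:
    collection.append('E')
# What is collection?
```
['D']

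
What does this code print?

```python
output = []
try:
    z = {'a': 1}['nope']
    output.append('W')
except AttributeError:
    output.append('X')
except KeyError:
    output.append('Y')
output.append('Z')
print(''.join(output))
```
YZ

KeyError is caught by its specific handler, not AttributeError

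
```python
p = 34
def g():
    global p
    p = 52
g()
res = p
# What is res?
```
52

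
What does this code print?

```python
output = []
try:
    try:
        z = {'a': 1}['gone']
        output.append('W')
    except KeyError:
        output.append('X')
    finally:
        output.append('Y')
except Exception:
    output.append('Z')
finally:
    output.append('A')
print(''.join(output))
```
XYA

Both finally blocks run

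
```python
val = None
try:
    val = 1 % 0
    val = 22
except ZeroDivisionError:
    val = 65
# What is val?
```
65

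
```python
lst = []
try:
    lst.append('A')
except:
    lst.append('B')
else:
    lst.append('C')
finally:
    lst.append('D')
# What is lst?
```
['A', 'C', 'D']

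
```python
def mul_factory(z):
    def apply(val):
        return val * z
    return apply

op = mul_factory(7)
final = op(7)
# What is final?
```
49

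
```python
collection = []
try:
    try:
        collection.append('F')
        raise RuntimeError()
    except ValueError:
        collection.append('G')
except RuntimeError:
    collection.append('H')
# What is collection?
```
['F', 'H']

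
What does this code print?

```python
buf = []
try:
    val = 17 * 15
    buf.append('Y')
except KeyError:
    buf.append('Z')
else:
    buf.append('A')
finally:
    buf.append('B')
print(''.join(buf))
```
YAB

else runs before finally when no exception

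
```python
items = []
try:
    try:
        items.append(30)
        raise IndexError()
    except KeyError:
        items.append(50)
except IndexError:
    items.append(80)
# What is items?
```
[30, 80]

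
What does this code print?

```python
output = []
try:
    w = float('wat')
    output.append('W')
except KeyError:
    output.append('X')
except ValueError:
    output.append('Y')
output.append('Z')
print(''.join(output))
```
YZ

ValueError is caught by its specific handler, not KeyError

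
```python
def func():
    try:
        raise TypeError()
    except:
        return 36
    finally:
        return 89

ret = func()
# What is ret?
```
89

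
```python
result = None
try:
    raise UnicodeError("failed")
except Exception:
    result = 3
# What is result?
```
3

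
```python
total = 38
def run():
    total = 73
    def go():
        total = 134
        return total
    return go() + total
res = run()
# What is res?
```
207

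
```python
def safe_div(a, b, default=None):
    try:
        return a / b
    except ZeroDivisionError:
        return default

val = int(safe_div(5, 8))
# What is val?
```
0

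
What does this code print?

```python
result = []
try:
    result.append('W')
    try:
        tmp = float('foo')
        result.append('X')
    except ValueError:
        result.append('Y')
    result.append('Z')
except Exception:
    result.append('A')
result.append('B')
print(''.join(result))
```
WYZB

Inner exception caught by inner handler, outer continues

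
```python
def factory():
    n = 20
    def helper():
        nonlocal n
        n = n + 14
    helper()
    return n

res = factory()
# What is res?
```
34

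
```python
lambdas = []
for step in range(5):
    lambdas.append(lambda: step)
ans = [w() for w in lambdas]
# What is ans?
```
[4, 4, 4, 4, 4]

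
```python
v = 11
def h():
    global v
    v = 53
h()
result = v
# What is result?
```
53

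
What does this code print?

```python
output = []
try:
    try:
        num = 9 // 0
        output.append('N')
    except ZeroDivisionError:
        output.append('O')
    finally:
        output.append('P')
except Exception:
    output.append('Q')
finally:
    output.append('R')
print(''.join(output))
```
OPR

Both finally blocks run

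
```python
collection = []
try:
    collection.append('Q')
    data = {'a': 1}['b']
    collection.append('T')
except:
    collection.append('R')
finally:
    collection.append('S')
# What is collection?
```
['Q', 'R', 'S']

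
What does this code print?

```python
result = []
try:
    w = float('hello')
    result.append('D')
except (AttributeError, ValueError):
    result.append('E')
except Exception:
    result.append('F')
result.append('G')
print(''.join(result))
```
EG

ValueError matches tuple containing it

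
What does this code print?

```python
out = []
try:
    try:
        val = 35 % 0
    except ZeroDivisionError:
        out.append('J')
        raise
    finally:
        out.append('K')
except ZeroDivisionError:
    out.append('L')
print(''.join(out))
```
JKL

finally runs before re-raised exception propagates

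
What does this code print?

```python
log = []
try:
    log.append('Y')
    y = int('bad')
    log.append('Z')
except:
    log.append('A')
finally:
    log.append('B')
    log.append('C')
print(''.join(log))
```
YABC

Code before exception runs, then except, then all of finally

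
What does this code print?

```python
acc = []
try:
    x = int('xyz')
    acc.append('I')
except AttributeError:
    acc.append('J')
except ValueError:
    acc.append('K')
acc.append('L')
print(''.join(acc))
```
KL

ValueError is caught by its specific handler, not AttributeError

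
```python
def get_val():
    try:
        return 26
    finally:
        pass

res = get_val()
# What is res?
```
26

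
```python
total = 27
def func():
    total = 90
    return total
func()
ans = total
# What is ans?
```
27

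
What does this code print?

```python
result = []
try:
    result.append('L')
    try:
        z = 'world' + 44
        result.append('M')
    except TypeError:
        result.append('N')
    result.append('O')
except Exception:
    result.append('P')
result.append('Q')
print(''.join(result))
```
LNOQ

Inner exception caught by inner handler, outer continues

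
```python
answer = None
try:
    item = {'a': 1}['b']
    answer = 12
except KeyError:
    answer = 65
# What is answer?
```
65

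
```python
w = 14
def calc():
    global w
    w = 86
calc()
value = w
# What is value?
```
86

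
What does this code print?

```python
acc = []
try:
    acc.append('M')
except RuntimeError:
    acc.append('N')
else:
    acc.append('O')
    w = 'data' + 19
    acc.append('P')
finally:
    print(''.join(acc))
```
MO

Try succeeds, else appends 'O', TypeError in else is uncaught, finally prints before exception propagates ('P' never appended)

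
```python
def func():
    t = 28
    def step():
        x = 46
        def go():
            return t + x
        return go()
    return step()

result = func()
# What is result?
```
74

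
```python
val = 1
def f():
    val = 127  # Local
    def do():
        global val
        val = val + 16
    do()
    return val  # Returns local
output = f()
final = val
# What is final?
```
17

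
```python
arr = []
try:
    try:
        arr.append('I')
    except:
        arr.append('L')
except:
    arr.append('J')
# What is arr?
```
['I']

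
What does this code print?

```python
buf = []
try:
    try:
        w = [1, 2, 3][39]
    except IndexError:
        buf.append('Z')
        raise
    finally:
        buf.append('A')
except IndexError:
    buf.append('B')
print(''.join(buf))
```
ZAB

finally runs before re-raised exception propagates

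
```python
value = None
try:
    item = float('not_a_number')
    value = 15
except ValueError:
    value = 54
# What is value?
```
54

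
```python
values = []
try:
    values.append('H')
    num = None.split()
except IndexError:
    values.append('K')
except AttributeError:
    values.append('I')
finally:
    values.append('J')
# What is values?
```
['H', 'I', 'J']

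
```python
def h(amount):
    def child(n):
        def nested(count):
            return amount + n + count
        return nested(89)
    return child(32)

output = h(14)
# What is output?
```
135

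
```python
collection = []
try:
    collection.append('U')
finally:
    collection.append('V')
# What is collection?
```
['U', 'V']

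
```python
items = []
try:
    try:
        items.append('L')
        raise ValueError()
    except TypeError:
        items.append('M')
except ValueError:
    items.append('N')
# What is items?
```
['L', 'N']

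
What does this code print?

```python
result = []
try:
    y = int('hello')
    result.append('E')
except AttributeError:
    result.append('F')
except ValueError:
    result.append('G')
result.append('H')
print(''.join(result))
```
GH

ValueError is caught by its specific handler, not AttributeError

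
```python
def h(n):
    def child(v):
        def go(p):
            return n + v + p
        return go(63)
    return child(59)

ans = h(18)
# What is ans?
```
140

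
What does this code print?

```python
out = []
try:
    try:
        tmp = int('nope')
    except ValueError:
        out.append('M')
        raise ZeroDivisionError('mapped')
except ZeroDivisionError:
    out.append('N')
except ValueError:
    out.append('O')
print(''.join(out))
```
MN

New ZeroDivisionError raised, caught by outer ZeroDivisionError handler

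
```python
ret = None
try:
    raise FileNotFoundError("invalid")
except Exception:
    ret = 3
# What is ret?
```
3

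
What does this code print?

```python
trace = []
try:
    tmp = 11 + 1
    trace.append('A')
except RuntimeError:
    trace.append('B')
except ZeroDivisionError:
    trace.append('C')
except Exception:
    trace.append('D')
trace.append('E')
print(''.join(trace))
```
AE

No exception, try block completes normally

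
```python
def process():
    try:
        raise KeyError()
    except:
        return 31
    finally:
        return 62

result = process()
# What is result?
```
62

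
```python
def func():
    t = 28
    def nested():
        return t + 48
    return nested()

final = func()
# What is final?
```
76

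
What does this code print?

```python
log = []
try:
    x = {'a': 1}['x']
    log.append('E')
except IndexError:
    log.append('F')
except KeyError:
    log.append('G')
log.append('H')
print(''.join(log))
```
GH

KeyError is caught by its specific handler, not IndexError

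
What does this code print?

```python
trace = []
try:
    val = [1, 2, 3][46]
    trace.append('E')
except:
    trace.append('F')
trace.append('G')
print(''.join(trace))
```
FG

Exception raised in try, caught by bare except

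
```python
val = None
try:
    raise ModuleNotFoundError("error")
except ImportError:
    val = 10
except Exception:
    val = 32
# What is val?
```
10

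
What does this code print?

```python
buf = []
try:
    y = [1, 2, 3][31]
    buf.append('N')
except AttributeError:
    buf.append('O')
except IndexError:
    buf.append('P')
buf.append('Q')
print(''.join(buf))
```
PQ

IndexError is caught by its specific handler, not AttributeError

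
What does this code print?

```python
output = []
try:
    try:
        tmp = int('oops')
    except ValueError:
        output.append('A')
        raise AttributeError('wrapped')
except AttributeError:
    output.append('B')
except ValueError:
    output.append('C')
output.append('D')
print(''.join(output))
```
ABD

AttributeError raised and caught, original ValueError not re-raised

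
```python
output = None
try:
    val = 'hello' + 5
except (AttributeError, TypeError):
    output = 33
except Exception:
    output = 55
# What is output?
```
33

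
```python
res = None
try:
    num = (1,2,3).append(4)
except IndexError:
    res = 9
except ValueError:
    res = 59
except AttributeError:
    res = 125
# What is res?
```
125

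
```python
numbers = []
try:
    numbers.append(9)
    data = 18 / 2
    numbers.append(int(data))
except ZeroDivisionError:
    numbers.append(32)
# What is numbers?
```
[9, 9]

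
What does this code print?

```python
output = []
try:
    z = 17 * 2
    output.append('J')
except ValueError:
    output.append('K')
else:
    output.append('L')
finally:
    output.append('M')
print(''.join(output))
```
JLM

else runs before finally when no exception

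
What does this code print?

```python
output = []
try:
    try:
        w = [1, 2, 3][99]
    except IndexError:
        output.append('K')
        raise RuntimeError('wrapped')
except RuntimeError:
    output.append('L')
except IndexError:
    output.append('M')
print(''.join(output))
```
KL

New RuntimeError raised, caught by outer RuntimeError handler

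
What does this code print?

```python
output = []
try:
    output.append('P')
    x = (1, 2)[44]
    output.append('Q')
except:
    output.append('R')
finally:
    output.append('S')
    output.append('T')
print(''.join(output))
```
PRST

Code before exception runs, then except, then all of finally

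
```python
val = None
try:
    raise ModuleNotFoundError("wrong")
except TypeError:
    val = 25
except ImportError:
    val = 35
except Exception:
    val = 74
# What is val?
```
35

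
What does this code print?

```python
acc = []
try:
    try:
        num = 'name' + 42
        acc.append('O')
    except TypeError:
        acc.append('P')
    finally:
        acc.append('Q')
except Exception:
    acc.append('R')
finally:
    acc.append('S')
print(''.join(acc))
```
PQS

Both finally blocks run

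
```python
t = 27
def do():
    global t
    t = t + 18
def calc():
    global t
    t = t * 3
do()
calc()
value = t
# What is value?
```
135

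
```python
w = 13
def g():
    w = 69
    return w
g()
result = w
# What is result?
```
13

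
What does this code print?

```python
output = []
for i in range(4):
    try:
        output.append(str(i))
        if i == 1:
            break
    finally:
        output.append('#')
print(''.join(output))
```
0#1#

finally runs even when breaking out of loop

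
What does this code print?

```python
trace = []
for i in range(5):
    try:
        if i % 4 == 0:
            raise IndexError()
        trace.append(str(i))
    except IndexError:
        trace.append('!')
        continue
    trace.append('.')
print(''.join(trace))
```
!1.2.3.!

continue in except skips rest of loop body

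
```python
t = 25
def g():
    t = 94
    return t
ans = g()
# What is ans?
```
94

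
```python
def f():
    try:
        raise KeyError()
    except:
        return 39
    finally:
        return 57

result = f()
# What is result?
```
57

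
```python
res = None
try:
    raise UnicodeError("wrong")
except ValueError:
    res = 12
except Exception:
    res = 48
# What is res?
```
12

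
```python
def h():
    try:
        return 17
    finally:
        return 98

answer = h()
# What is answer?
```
98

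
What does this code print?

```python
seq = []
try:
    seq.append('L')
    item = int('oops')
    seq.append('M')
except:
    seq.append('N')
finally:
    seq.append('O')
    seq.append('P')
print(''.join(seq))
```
LNOP

Code before exception runs, then except, then all of finally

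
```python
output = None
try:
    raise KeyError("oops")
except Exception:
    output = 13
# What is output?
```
13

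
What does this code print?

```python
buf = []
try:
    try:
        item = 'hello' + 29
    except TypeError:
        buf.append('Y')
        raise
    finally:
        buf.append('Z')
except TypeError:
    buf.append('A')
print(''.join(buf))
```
YZA

finally runs before re-raised exception propagates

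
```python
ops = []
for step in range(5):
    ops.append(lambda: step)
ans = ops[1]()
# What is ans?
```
4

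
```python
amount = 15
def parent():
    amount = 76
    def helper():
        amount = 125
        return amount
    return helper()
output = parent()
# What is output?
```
125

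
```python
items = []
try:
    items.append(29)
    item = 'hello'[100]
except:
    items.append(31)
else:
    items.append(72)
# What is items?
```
[29, 31]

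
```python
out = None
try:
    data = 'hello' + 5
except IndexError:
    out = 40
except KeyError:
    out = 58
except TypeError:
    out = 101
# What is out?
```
101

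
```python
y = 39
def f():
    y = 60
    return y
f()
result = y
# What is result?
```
39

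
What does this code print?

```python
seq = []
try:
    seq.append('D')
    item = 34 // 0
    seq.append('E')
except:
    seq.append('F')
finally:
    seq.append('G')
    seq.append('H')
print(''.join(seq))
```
DFGH

Code before exception runs, then except, then all of finally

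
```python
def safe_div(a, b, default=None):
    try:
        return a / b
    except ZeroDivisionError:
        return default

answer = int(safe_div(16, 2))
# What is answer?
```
8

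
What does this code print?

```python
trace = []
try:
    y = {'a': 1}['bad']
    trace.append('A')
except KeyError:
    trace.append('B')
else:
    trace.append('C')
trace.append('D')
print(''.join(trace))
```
BD

else block skipped when exception is caught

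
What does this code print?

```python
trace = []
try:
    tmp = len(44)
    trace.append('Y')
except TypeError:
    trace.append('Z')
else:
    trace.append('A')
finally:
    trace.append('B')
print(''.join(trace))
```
ZB

Exception: except runs, else skipped, finally runs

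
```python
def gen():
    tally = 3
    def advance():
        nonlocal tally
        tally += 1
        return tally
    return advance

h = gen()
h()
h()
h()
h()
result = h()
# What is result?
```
8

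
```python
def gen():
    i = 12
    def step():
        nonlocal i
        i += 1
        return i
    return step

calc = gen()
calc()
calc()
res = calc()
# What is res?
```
15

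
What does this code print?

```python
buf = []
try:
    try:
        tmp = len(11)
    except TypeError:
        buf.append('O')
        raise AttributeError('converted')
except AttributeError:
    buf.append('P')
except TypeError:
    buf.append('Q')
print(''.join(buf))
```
OP

New AttributeError raised, caught by outer AttributeError handler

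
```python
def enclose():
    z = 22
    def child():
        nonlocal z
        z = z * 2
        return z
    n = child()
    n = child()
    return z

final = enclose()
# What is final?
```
88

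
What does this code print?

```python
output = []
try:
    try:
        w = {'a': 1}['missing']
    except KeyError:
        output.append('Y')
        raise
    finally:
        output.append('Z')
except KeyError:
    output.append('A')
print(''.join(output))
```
YZA

finally runs before re-raised exception propagates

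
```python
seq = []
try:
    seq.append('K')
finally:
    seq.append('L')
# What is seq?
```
['K', 'L']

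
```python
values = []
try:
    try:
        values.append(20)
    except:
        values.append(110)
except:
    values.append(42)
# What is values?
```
[20]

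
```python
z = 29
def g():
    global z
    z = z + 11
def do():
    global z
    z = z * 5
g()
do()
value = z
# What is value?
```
200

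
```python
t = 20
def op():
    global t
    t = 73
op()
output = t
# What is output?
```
73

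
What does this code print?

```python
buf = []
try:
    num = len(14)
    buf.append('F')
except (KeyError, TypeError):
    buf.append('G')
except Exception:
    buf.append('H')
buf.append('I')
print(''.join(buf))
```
GI

TypeError matches tuple containing it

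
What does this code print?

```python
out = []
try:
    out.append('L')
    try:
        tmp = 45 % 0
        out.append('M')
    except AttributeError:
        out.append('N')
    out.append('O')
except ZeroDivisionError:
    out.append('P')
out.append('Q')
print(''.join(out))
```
LPQ

Inner handler doesn't match, propagates to outer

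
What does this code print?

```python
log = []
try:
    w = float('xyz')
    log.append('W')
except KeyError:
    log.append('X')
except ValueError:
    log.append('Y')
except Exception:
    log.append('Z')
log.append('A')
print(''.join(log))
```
YA

ValueError matches before generic Exception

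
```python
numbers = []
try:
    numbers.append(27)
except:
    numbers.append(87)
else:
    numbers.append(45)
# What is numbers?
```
[27, 45]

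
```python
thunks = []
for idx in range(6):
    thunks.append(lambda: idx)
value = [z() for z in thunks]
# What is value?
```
[5, 5, 5, 5, 5, 5]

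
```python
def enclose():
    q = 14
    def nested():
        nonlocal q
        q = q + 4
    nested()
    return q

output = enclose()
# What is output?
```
18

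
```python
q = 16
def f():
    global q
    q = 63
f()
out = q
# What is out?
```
63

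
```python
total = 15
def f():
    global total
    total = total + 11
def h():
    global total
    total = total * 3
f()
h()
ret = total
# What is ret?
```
78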